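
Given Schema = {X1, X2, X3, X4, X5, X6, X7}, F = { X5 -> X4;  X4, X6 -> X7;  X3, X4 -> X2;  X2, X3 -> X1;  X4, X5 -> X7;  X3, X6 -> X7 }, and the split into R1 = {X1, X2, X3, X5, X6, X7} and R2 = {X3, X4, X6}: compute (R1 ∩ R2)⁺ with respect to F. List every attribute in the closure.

X3, X6, X7

R1 ∩ R2 = {X3, X6}.
X3, X6 → X7 applies, adding X7
Closure: {X3, X6, X7}.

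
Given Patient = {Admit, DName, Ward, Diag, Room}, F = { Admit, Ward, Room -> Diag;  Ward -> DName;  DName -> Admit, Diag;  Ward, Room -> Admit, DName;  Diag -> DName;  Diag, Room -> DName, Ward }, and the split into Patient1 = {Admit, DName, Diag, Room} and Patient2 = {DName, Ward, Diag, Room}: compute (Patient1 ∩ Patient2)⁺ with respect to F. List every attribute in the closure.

Patient1 ∩ Patient2 = {DName, Diag, Room}.
DName → Admit, Diag applies, adding Admit
Diag, Room → DName, Ward applies, adding Ward
Closure: {Admit, DName, Ward, Diag, Room}.

Admit, DName, Ward, Diag, Room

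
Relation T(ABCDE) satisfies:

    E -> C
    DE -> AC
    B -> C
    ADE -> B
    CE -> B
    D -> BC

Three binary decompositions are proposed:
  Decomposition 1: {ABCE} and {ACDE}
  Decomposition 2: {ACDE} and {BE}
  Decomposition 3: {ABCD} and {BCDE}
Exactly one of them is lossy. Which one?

Decomposition 3

Decomposition 1: common = {ACE}, closure = {ABCE} → lossless.
Decomposition 2: common = {E}, closure = {BCE} → lossless.
Decomposition 3: common = {BCD}, closure = {BCD} → lossy.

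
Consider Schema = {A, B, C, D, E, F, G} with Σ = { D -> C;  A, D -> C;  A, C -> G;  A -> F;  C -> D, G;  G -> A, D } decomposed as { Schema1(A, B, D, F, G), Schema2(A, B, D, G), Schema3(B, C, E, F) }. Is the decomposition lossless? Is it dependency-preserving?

Lossless test (chase): Rows 1 and 2 agree on D; apply D→C and equate their C entries. Rows 1 and 2 agree on A; apply A→F and equate their F entries. No row becomes fully distinguished — the join is lossy.
Dependency preservation: the restricted closure of {D} across the fragments never reaches {C}, so D → C cannot be enforced without a join — not preserved.

lossy and not dependency-preserving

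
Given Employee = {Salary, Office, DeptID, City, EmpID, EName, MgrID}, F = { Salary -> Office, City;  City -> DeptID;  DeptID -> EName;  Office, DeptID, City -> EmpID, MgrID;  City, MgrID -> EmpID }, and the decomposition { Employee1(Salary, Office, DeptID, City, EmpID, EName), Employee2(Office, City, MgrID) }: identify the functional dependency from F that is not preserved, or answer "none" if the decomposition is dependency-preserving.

Check City, MgrID → EmpID: no single fragment contains all of {City, EmpID, MgrID}, and the restricted closure of {City, MgrID} across the fragments never reaches {EmpID}.
Salary → Office, City is preserved.
City → DeptID is preserved.
DeptID → EName is preserved.
Office, DeptID, City → EmpID, MgrID is preserved.

City, MgrID -> EmpID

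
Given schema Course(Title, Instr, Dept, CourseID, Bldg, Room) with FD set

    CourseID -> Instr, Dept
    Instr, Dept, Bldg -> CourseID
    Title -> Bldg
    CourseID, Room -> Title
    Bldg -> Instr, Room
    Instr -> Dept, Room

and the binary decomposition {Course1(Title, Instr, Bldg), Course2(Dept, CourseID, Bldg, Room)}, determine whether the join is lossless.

Common attributes: Course1 ∩ Course2 = {Bldg}.
Closure of {Bldg}: Bldg → Instr, Room applies, adding Instr, Room; Instr → Dept, Room applies, adding Dept; Instr, Dept, Bldg → CourseID applies, adding CourseID; CourseID, Room → Title applies, adding Title. So (Bldg)⁺ = {Title, Instr, Dept, CourseID, Bldg, Room}.
This closure contains every attribute of Course1, so Course1 ∩ Course2 → Course1. The join is lossless.

Yes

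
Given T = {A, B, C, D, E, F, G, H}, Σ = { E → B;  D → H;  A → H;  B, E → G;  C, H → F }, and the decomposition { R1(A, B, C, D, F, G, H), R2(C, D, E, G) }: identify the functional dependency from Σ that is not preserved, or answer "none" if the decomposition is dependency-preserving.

Check E → B: no single fragment contains all of {B, E}, and the restricted closure of {E} across the fragments never reaches {B}.
D → H is preserved.
A → H is preserved.
B, E → G is preserved.
C, H → F is preserved.

E → B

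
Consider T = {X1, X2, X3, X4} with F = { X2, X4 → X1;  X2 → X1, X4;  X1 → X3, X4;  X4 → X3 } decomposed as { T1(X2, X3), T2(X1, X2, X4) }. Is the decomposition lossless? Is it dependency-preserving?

Lossless test: (X2)⁺ = {X1, X2, X3, X4}, which contains all of one fragment — lossless.
Dependency preservation: the restricted closure of {X1} across the fragments never reaches {X3, X4}, so X1 → X3, X4 cannot be enforced without a join — not preserved.

lossless but not dependency-preserving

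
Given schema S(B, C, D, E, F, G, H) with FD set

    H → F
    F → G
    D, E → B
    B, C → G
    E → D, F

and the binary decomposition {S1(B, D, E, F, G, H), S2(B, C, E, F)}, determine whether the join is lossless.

Common attributes: S1 ∩ S2 = {B, E, F}.
Closure of {B, E, F}: F → G applies, adding G; E → D, F applies, adding D. So (B, E, F)⁺ = {B, D, E, F, G}.
The closure contains neither all of S1 = {B, D, E, F, G, H} nor all of S2 = {B, C, E, F}, so the common attributes are not a superkey of either fragment. The join is lossy.

No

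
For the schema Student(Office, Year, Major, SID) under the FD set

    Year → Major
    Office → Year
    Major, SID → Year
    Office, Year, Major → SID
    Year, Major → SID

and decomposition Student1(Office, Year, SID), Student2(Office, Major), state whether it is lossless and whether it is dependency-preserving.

Lossless test: (Office)⁺ = {Office, Year, Major, SID}, which contains all of one fragment — lossless.
Dependency preservation: the restricted closure of {Year} across the fragments never reaches {Major}, so Year → Major cannot be enforced without a join — not preserved.

lossless but not dependency-preserving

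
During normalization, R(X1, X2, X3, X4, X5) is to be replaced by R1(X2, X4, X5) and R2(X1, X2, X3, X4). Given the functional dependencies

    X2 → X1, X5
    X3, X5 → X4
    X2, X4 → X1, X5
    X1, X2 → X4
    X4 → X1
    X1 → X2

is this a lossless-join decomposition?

Yes

Common attributes: R1 ∩ R2 = {X2, X4}.
Closure of {X2, X4}: X2 → X1, X5 applies, adding X1, X5. So (X2, X4)⁺ = {X1, X2, X4, X5}.
This closure contains every attribute of R1, so R1 ∩ R2 → R1. The join is lossless.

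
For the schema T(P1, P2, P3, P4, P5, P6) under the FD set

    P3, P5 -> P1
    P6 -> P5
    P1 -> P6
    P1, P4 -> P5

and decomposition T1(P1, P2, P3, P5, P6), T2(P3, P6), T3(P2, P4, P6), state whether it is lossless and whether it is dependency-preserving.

lossy but dependency-preserving

Lossless test (chase): Rows 1 and 2 agree on P6; apply P6→P5 and equate their P5 entries. Rows 1 and 3 agree on P6; apply P6→P5 and equate their P5 entries. Rows 1 and 2 agree on P3, P5; apply P3, P5→P1 and equate their P1 entries. No row becomes fully distinguished — the join is lossy.
Dependency preservation: P1, P4 → P5 is not contained in any single fragment, but the restricted closure of its left-hand side across the fragments still reaches the right-hand side; the remaining FDs each lie inside some fragment. All dependencies are preserved.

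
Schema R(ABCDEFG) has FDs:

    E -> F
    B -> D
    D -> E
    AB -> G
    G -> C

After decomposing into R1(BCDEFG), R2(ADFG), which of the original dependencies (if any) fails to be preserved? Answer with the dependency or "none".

Check AB → G: no single fragment contains all of {ABG}, and the restricted closure of {AB} across the fragments never reaches {G}.
E → F is preserved.
B → D is preserved.
D → E is preserved.
G → C is preserved.

AB -> G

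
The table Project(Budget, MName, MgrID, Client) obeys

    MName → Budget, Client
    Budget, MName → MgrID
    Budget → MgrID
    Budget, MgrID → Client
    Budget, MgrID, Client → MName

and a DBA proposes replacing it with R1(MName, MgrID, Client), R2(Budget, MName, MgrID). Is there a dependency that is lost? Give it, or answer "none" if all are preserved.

MName → Budget, Client: restricted closure across fragments reaches Budget, Client.
Budget, MName → MgrID lies within R2.
Budget → MgrID lies within R2.
Budget, MgrID → Client: restricted closure across fragments reaches Client.
Budget, MgrID, Client → MName: restricted closure across fragments reaches MName.
Every dependency is enforceable on the fragments, so the decomposition is dependency-preserving.

none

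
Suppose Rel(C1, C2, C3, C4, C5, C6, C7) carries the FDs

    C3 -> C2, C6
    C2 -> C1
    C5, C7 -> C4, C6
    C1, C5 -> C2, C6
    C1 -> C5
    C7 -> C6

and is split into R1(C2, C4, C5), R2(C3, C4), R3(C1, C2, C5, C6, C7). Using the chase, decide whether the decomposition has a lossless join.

No

Chase test. Columns are C1, C2, C3, C4, C5, C6, C7; row i has aⱼ where attribute j ∈ Ri, else bᵢⱼ.
Initial tableau (one row per fragment):
  row 1: b11 a2 b13 a4 a5 b16 b17
  row 2: b21 b22 a3 a4 b25 b26 b27
  row 3: a1 a2 b33 b34 a5 a6 a7
Rows 1 and 3 agree on C2; apply C2→C1 and equate their C1 entries.
Rows 1 and 3 agree on C1, C5; apply C1, C5→C2, C6 and equate their C2, C6 entries.
No row becomes fully distinguished — the join is lossy.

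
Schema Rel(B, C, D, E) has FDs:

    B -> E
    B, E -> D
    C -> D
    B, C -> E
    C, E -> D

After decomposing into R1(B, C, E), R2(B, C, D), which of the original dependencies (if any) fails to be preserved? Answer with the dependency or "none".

B → E lies within R1.
B, E → D: restricted closure across fragments reaches D.
C → D lies within R2.
B, C → E lies within R1.
C, E → D: restricted closure across fragments reaches D.
Every dependency is enforceable on the fragments, so the decomposition is dependency-preserving.

none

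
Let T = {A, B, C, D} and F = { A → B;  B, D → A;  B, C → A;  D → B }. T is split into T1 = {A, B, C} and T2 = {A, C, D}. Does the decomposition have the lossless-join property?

Yes

Common attributes: T1 ∩ T2 = {A, C}.
Closure of {A, C}: A → B applies, adding B. So (A, C)⁺ = {A, B, C}.
This closure contains every attribute of T1, so T1 ∩ T2 → T1. The join is lossless.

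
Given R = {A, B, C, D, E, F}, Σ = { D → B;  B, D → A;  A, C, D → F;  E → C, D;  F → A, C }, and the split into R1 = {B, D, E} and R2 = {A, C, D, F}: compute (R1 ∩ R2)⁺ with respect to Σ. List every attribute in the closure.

A, B, D

R1 ∩ R2 = {D}.
D → B applies, adding B
B, D → A applies, adding A
Closure: {A, B, D}.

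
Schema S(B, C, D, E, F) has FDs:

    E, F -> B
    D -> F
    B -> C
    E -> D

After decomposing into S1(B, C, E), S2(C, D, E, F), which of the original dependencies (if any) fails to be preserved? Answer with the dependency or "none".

none

E, F → B: restricted closure across fragments reaches B.
D → F lies within S2.
B → C lies within S1.
E → D lies within S2.
Every dependency is enforceable on the fragments, so the decomposition is dependency-preserving.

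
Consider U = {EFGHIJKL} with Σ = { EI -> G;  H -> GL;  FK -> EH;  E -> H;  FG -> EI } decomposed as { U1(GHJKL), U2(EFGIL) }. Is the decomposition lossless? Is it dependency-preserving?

Lossless test: (GL)⁺ = {GL}, which is a superkey of neither fragment — lossy.
Dependency preservation: the restricted closure of {FK} across the fragments never reaches {EH}, so FK → EH cannot be enforced without a join — not preserved.

lossy and not dependency-preserving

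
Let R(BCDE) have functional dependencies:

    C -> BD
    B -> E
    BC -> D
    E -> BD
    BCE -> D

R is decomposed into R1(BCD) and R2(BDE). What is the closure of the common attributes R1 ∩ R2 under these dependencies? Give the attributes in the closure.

BDE

R1 ∩ R2 = {BD}.
B → E applies, adding E
Closure: {BDE}.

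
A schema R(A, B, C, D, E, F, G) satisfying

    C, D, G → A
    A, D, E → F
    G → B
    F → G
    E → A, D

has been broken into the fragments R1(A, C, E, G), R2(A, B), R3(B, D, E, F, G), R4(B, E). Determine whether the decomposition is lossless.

Yes

Chase test. Columns are A, B, C, D, E, F, G; row i has aⱼ where attribute j ∈ Ri, else bᵢⱼ.
Initial tableau (one row per fragment):
  row 1: a1 b12 a3 b14 a5 b16 a7
  row 2: a1 a2 b23 b24 b25 b26 b27
  row 3: b31 a2 b33 a4 a5 a6 a7
  row 4: b41 a2 b43 b44 a5 b46 b47
Rows 1 and 3 agree on G; apply G→B and equate their B entries.
Rows 1 and 3 agree on E; apply E→A, D and equate their A, D entries.
Rows 1 and 4 agree on E; apply E→A, D and equate their A, D entries.
Rows 1 and 3 agree on A, D, E; apply A, D, E→F and equate their F entries.
Rows 1 and 4 agree on A, D, E; apply A, D, E→F and equate their F entries.
Rows 1 and 4 agree on F; apply F→G and equate their G entries.
Row 1 is now all distinguished symbols — the join is lossless.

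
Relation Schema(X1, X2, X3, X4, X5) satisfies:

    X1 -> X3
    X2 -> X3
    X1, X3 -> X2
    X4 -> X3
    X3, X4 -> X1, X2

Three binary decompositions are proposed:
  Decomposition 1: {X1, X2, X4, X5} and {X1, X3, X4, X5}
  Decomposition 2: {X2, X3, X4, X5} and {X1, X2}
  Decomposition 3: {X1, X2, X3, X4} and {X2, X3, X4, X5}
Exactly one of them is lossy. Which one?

Decomposition 1: common = {X1, X4, X5}, closure = {X1, X2, X3, X4, X5} → lossless.
Decomposition 2: common = {X2}, closure = {X2, X3} → lossy.
Decomposition 3: common = {X2, X3, X4}, closure = {X1, X2, X3, X4} → lossless.

Decomposition 2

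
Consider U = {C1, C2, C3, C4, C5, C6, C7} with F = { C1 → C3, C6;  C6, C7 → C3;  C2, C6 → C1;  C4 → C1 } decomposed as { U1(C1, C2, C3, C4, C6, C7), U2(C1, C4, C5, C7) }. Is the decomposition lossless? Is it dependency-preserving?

lossy but dependency-preserving

Lossless test: (C1, C4, C7)⁺ = {C1, C3, C4, C6, C7}, which is a superkey of neither fragment — lossy.
Dependency preservation: every FD's attributes lie within a single fragment, so each can be enforced locally — preserved.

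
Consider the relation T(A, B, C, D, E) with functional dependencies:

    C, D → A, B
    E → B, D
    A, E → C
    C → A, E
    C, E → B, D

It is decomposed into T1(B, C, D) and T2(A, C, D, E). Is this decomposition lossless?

Common attributes: T1 ∩ T2 = {C, D}.
Closure of {C, D}: C, D → A, B applies, adding A, B; C → A, E applies, adding E. So (C, D)⁺ = {A, B, C, D, E}.
This closure contains every attribute of T1, so T1 ∩ T2 → T1. The join is lossless.

Yes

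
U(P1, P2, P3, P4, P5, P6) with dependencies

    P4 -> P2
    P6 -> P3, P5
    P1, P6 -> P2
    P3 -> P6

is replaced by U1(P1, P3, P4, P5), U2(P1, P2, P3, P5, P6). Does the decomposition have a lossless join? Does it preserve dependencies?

lossless but not dependency-preserving

Lossless test: (P1, P3, P5)⁺ = {P1, P2, P3, P5, P6}, which contains all of one fragment — lossless.
Dependency preservation: the restricted closure of {P4} across the fragments never reaches {P2}, so P4 → P2 cannot be enforced without a join — not preserved.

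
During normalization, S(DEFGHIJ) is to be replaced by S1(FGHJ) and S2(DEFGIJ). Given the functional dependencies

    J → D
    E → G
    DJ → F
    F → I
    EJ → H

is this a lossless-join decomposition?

No

Common attributes: S1 ∩ S2 = {FGJ}.
Closure of {FGJ}: J → D applies, adding D; F → I applies, adding I. So (FGJ)⁺ = {DFGIJ}.
The closure contains neither all of S1 = {FGHJ} nor all of S2 = {DEFGIJ}, so the common attributes are not a superkey of either fragment. The join is lossy.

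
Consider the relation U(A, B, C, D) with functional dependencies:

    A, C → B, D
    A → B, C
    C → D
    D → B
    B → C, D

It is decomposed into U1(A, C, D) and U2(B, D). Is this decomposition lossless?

Yes

Common attributes: U1 ∩ U2 = {D}.
Closure of {D}: D → B applies, adding B; B → C, D applies, adding C. So (D)⁺ = {B, C, D}.
This closure contains every attribute of U2, so U1 ∩ U2 → U2. The join is lossless.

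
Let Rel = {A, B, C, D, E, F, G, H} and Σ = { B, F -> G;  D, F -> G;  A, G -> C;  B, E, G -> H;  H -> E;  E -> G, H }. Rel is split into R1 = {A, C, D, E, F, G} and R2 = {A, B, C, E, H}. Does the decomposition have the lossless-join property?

Common attributes: R1 ∩ R2 = {A, C, E}.
Closure of {A, C, E}: E → G, H applies, adding G, H. So (A, C, E)⁺ = {A, C, E, G, H}.
The closure contains neither all of R1 = {A, C, D, E, F, G} nor all of R2 = {A, B, C, E, H}, so the common attributes are not a superkey of either fragment. The join is lossy.

No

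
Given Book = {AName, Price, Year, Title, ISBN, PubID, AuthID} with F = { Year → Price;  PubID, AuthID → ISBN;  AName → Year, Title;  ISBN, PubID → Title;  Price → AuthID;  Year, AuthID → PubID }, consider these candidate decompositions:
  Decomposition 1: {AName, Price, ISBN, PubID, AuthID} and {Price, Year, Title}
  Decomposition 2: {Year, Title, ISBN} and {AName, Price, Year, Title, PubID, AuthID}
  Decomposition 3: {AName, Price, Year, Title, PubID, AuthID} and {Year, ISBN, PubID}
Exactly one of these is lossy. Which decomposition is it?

Decomposition 1

Decomposition 1: common = {Price}, closure = {Price, AuthID} → lossy.
Decomposition 2: common = {Year, Title}, closure = {Price, Year, Title, ISBN, PubID, AuthID} → lossless.
Decomposition 3: common = {Year, PubID}, closure = {Price, Year, Title, ISBN, PubID, AuthID} → lossless.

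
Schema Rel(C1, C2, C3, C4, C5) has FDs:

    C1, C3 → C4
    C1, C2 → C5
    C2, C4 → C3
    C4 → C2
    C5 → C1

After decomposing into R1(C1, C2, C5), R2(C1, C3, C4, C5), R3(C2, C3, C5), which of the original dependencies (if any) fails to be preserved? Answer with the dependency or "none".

Check C4 → C2: no single fragment contains all of {C2, C4}, and the restricted closure of {C4} across the fragments never reaches {C2}.
C1, C3 → C4 is preserved.
C1, C2 → C5 is preserved.
C2, C4 → C3 is preserved.
C5 → C1 is preserved.

C4 → C2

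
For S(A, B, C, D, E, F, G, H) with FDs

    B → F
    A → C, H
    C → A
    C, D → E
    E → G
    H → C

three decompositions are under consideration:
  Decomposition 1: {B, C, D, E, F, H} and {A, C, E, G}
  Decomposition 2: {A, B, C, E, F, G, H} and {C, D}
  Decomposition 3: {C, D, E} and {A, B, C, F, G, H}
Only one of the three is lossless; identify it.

Decomposition 1

Decomposition 1: common = {C, E}, closure = {A, C, E, G, H} → lossless.
Decomposition 2: common = {C}, closure = {A, C, H} → lossy.
Decomposition 3: common = {C}, closure = {A, C, H} → lossy.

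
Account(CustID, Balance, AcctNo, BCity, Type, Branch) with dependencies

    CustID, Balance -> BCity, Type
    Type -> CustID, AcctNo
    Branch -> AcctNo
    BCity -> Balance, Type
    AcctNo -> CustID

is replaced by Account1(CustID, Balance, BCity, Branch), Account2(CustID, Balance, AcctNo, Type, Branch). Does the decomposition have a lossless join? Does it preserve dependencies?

Lossless test: (CustID, Balance, Branch)⁺ = {CustID, Balance, AcctNo, BCity, Type, Branch}, which contains all of one fragment — lossless.
Dependency preservation: CustID, Balance → BCity, Type; BCity → Balance, Type are not contained in any single fragment, but the restricted closure of each left-hand side across the fragments still reaches the right-hand side; the remaining FDs each lie inside some fragment. All dependencies are preserved.

lossless and dependency-preserving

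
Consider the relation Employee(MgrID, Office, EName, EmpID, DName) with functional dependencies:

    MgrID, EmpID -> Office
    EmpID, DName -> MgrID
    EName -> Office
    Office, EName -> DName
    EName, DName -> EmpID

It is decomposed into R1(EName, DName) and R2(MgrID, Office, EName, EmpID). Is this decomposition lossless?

Common attributes: R1 ∩ R2 = {EName}.
Closure of {EName}: EName → Office applies, adding Office; Office, EName → DName applies, adding DName; EName, DName → EmpID applies, adding EmpID; EmpID, DName → MgrID applies, adding MgrID. So (EName)⁺ = {MgrID, Office, EName, EmpID, DName}.
This closure contains every attribute of R1, so R1 ∩ R2 → R1. The join is lossless.

Yes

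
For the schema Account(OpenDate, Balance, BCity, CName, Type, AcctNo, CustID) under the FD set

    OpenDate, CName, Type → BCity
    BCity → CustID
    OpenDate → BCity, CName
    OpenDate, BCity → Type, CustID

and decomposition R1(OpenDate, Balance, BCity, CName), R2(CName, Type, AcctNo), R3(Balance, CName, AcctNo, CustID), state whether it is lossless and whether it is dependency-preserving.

lossy and not dependency-preserving

Lossless test (chase): applying each FD to every pair of rows produces no changes in the tableau, so no row becomes fully distinguished — the join is lossy.
Dependency preservation: the restricted closure of {BCity} across the fragments never reaches {CustID}, so BCity → CustID cannot be enforced without a join — not preserved.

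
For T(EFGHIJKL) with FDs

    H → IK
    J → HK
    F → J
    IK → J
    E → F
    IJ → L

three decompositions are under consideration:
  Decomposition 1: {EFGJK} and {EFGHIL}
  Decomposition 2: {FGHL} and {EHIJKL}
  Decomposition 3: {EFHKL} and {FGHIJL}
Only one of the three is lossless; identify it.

Decomposition 1

Decomposition 1: common = {EFG}, closure = {EFGHIJKL} → lossless.
Decomposition 2: common = {HL}, closure = {HIJKL} → lossy.
Decomposition 3: common = {FHL}, closure = {FHIJKL} → lossy.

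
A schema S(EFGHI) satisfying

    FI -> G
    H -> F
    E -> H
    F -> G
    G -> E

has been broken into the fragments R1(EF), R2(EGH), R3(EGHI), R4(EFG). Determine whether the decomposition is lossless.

Chase test. Columns are EFGHI; row i has aⱼ where attribute j ∈ Ri, else bᵢⱼ.
Initial tableau (one row per fragment):
  row 1: a1 a2 b13 b14 b15
  row 2: a1 b22 a3 a4 b25
  row 3: a1 b32 a3 a4 a5
  row 4: a1 a2 a3 b44 b45
Rows 2 and 3 agree on H; apply H→F and equate their F entries.
Rows 1 and 2 agree on E; apply E→H and equate their H entries.
Rows 1 and 4 agree on E; apply E→H and equate their H entries.
Rows 1 and 4 agree on F; apply F→G and equate their G entries.
Rows 1 and 2 agree on H; apply H→F and equate their F entries.
Row 3 is now all distinguished symbols — the join is lossless.

Yes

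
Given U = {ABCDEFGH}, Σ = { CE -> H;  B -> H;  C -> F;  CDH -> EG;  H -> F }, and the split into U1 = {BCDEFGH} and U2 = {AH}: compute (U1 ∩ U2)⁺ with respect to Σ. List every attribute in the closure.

FH

U1 ∩ U2 = {H}.
H → F applies, adding F
Closure: {FH}.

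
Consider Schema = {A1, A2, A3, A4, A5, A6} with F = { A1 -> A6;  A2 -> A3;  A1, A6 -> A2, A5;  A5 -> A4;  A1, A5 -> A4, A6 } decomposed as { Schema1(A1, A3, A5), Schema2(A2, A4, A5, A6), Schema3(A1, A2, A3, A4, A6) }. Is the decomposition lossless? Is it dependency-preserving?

Lossless test (chase): Rows 1 and 3 agree on A1; apply A1→A6 and equate their A6 entries. Rows 2 and 3 agree on A2; apply A2→A3 and equate their A3 entries. Rows 1 and 3 agree on A1, A6; apply A1, A6→A2, A5 and equate their A2, A5 entries. Rows 1 and 2 agree on A5; apply A5→A4 and equate their A4 entries. Row 1 is now all distinguished symbols — the join is lossless.
Dependency preservation: A1, A6 → A2, A5; A1, A5 → A4, A6 are not contained in any single fragment, but the restricted closure of each left-hand side across the fragments still reaches the right-hand side; the remaining FDs each lie inside some fragment. All dependencies are preserved.

lossless and dependency-preserving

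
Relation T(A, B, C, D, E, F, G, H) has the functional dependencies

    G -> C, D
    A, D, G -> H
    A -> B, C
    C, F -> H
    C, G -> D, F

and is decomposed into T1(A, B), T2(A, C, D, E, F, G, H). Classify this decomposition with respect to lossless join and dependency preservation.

Lossless test: (A)⁺ = {A, B, C}, which contains all of one fragment — lossless.
Dependency preservation: A → B, C is not contained in any single fragment, but the restricted closure of its left-hand side across the fragments still reaches the right-hand side; the remaining FDs each lie inside some fragment. All dependencies are preserved.

lossless and dependency-preserving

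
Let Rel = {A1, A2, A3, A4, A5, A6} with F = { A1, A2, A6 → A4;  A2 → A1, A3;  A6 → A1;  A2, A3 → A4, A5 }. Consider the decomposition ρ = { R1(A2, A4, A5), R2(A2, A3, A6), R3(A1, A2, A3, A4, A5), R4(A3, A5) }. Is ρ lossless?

Chase test. Columns are A1, A2, A3, A4, A5, A6; row i has aⱼ where attribute j ∈ Ri, else bᵢⱼ.
Initial tableau (one row per fragment):
  row 1: b11 a2 b13 a4 a5 b16
  row 2: b21 a2 a3 b24 b25 a6
  row 3: a1 a2 a3 a4 a5 b36
  row 4: b41 b42 a3 b44 a5 b46
Rows 1 and 2 agree on A2; apply A2→A1, A3 and equate their A1, A3 entries.
Rows 1 and 3 agree on A2; apply A2→A1, A3 and equate their A1, A3 entries.
Rows 1 and 2 agree on A2, A3; apply A2, A3→A4, A5 and equate their A4, A5 entries.
Row 2 is now all distinguished symbols — the join is lossless.

Yes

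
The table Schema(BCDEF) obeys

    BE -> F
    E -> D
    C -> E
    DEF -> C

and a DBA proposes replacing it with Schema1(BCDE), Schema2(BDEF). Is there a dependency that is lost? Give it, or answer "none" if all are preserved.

DEF -> C

Check DEF → C: no single fragment contains all of {CDEF}, and the restricted closure of {DEF} across the fragments never reaches {C}.
BE → F is preserved.
E → D is preserved.
C → E is preserved.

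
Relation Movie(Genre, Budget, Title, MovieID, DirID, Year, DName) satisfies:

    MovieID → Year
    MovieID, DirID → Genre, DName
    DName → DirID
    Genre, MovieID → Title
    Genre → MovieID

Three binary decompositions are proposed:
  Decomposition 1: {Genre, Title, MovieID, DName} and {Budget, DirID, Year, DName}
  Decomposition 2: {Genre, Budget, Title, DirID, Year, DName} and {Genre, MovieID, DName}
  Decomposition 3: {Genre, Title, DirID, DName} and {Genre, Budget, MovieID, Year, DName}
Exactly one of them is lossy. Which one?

Decomposition 1: common = {DName}, closure = {DirID, DName} → lossy.
Decomposition 2: common = {Genre, DName}, closure = {Genre, Title, MovieID, DirID, Year, DName} → lossless.
Decomposition 3: common = {Genre, DName}, closure = {Genre, Title, MovieID, DirID, Year, DName} → lossless.

Decomposition 1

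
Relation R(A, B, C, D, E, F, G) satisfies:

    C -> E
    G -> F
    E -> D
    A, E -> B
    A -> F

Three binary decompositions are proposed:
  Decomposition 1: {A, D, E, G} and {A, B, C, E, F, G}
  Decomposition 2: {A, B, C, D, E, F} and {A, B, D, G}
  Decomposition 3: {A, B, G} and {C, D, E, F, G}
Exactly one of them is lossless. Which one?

Decomposition 1: common = {A, E, G}, closure = {A, B, D, E, F, G} → lossless.
Decomposition 2: common = {A, B, D}, closure = {A, B, D, F} → lossy.
Decomposition 3: common = {G}, closure = {F, G} → lossy.

Decomposition 1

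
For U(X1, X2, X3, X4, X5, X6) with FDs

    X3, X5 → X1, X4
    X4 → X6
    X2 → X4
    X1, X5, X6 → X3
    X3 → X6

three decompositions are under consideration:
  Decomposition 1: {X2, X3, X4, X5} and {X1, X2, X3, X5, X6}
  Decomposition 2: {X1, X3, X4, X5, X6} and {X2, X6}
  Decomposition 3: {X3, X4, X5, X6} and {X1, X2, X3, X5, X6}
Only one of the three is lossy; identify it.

Decomposition 1: common = {X2, X3, X5}, closure = {X1, X2, X3, X4, X5, X6} → lossless.
Decomposition 2: common = {X6}, closure = {X6} → lossy.
Decomposition 3: common = {X3, X5, X6}, closure = {X1, X3, X4, X5, X6} → lossless.

Decomposition 2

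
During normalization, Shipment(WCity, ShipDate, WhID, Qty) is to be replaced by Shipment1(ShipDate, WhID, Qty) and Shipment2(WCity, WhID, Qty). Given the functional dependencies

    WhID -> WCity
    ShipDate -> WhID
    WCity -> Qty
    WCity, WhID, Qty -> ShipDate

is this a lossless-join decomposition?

Yes

Common attributes: Shipment1 ∩ Shipment2 = {WhID, Qty}.
Closure of {WhID, Qty}: WhID → WCity applies, adding WCity; WCity, WhID, Qty → ShipDate applies, adding ShipDate. So (WhID, Qty)⁺ = {WCity, ShipDate, WhID, Qty}.
This closure contains every attribute of Shipment1, so Shipment1 ∩ Shipment2 → Shipment1. The join is lossless.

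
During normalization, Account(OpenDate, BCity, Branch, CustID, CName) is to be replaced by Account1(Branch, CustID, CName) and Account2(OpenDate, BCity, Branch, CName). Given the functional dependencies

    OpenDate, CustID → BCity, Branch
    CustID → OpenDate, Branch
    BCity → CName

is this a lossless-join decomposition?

Common attributes: Account1 ∩ Account2 = {Branch, CName}.
No dependency enlarges {Branch, CName}, so (Branch, CName)⁺ = {Branch, CName}.
The closure contains neither all of Account1 = {Branch, CustID, CName} nor all of Account2 = {OpenDate, BCity, Branch, CName}, so the common attributes are not a superkey of either fragment. The join is lossy.

No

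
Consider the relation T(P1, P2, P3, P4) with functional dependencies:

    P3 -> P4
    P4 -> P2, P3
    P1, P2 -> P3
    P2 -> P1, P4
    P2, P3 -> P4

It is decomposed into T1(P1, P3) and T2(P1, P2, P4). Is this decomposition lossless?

Common attributes: T1 ∩ T2 = {P1}.
No dependency enlarges {P1}, so (P1)⁺ = {P1}.
The closure contains neither all of T1 = {P1, P3} nor all of T2 = {P1, P2, P4}, so the common attributes are not a superkey of either fragment. The join is lossy.

No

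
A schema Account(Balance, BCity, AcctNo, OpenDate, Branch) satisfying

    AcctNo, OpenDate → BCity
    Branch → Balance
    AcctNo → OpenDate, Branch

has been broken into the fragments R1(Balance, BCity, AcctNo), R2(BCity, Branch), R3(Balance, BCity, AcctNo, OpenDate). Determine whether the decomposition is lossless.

Chase test. Columns are Balance, BCity, AcctNo, OpenDate, Branch; row i has aⱼ where attribute j ∈ Ri, else bᵢⱼ.
Initial tableau (one row per fragment):
  row 1: a1 a2 a3 b14 b15
  row 2: b21 a2 b23 b24 a5
  row 3: a1 a2 a3 a4 b35
Rows 1 and 3 agree on AcctNo; apply AcctNo→OpenDate, Branch and equate their OpenDate, Branch entries.
No row becomes fully distinguished — the join is lossy.

No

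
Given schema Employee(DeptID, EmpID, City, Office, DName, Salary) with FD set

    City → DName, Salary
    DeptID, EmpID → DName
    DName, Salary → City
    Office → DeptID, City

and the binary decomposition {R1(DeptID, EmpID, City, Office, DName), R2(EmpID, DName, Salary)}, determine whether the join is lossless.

No

Common attributes: R1 ∩ R2 = {EmpID, DName}.
No dependency enlarges {EmpID, DName}, so (EmpID, DName)⁺ = {EmpID, DName}.
The closure contains neither all of R1 = {DeptID, EmpID, City, Office, DName} nor all of R2 = {EmpID, DName, Salary}, so the common attributes are not a superkey of either fragment. The join is lossy.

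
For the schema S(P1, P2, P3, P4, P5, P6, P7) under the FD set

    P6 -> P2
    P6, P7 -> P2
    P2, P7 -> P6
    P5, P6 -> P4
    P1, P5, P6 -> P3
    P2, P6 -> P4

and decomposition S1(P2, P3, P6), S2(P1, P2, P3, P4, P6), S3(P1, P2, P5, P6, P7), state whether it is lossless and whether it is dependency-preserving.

Lossless test (chase): Rows 1 and 2 agree on P2, P6; apply P2, P6→P4 and equate their P4 entries. Rows 1 and 3 agree on P2, P6; apply P2, P6→P4 and equate their P4 entries. No row becomes fully distinguished — the join is lossy.
Dependency preservation: the restricted closure of {P1, P5, P6} across the fragments never reaches {P3}, so P1, P5, P6 → P3 cannot be enforced without a join — not preserved.

lossy and not dependency-preserving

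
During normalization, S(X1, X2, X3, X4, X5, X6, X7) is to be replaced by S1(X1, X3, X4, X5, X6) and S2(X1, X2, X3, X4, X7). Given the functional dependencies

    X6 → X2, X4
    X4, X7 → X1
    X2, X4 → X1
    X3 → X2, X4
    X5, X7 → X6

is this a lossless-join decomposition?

No

Common attributes: S1 ∩ S2 = {X1, X3, X4}.
Closure of {X1, X3, X4}: X3 → X2, X4 applies, adding X2. So (X1, X3, X4)⁺ = {X1, X2, X3, X4}.
The closure contains neither all of S1 = {X1, X3, X4, X5, X6} nor all of S2 = {X1, X2, X3, X4, X7}, so the common attributes are not a superkey of either fragment. The join is lossy.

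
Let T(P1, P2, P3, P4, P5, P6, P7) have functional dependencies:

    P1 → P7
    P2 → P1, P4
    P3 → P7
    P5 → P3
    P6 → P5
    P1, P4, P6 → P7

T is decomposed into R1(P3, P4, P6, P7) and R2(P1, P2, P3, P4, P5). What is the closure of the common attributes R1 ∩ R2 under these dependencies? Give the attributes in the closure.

P3, P4, P7

R1 ∩ R2 = {P3, P4}.
P3 → P7 applies, adding P7
Closure: {P3, P4, P7}.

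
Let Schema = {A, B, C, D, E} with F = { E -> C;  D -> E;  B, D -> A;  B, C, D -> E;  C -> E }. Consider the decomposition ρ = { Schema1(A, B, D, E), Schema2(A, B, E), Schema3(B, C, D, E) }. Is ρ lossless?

Chase test. Columns are A, B, C, D, E; row i has aⱼ where attribute j ∈ Schemai, else bᵢⱼ.
Initial tableau (one row per fragment):
  row 1: a1 a2 b13 a4 a5
  row 2: a1 a2 b23 b24 a5
  row 3: b31 a2 a3 a4 a5
Rows 1 and 2 agree on E; apply E→C and equate their C entries.
Rows 1 and 3 agree on E; apply E→C and equate their C entries.
Rows 1 and 3 agree on B, D; apply B, D→A and equate their A entries.
Row 1 is now all distinguished symbols — the join is lossless.

Yes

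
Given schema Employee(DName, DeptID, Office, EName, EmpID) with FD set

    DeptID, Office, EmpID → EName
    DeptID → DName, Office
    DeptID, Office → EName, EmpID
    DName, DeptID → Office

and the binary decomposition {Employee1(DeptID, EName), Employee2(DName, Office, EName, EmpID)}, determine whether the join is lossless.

Common attributes: Employee1 ∩ Employee2 = {EName}.
No dependency enlarges {EName}, so (EName)⁺ = {EName}.
The closure contains neither all of Employee1 = {DeptID, EName} nor all of Employee2 = {DName, Office, EName, EmpID}, so the common attributes are not a superkey of either fragment. The join is lossy.

No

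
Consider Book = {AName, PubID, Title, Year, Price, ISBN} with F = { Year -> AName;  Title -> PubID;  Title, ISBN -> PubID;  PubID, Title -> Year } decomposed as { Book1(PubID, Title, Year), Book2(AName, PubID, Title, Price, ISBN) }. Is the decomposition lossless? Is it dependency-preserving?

lossless but not dependency-preserving

Lossless test: (PubID, Title)⁺ = {AName, PubID, Title, Year}, which contains all of one fragment — lossless.
Dependency preservation: the restricted closure of {Year} across the fragments never reaches {AName}, so Year → AName cannot be enforced without a join — not preserved.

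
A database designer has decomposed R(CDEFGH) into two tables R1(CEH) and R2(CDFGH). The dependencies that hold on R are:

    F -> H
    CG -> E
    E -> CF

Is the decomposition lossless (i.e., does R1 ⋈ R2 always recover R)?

No

Common attributes: R1 ∩ R2 = {CH}.
No dependency enlarges {CH}, so (CH)⁺ = {CH}.
The closure contains neither all of R1 = {CEH} nor all of R2 = {CDFGH}, so the common attributes are not a superkey of either fragment. The join is lossy.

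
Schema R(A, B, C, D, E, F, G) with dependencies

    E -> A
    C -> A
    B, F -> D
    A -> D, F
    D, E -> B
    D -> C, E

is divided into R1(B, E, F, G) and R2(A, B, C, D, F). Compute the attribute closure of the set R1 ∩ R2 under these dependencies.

R1 ∩ R2 = {B, F}.
B, F → D applies, adding D
D → C, E applies, adding C, E
E → A applies, adding A
Closure: {A, B, C, D, E, F}.

A, B, C, D, E, F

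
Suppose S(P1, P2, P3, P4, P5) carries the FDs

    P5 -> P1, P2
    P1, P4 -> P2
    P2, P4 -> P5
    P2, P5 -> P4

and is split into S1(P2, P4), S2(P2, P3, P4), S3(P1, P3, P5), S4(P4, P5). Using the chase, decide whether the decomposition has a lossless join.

Chase test. Columns are P1, P2, P3, P4, P5; row i has aⱼ where attribute j ∈ Si, else bᵢⱼ.
Initial tableau (one row per fragment):
  row 1: b11 a2 b13 a4 b15
  row 2: b21 a2 a3 a4 b25
  row 3: a1 b32 a3 b34 a5
  row 4: b41 b42 b43 a4 a5
Rows 3 and 4 agree on P5; apply P5→P1, P2 and equate their P1, P2 entries.
Rows 1 and 2 agree on P2, P4; apply P2, P4→P5 and equate their P5 entries.
Rows 3 and 4 agree on P2, P5; apply P2, P5→P4 and equate their P4 entries.
Rows 1 and 2 agree on P5; apply P5→P1, P2 and equate their P1, P2 entries.
No row becomes fully distinguished — the join is lossy.

No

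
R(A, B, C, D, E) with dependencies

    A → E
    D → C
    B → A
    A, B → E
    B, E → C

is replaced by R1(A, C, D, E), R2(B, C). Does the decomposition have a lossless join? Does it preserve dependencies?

lossy and not dependency-preserving

Lossless test: (C)⁺ = {C}, which is a superkey of neither fragment — lossy.
Dependency preservation: the restricted closure of {B} across the fragments never reaches {A}, so B → A cannot be enforced without a join — not preserved.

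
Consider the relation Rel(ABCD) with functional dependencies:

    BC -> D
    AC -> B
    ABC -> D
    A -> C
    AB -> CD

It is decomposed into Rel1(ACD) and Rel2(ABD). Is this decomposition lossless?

Common attributes: Rel1 ∩ Rel2 = {AD}.
Closure of {AD}: A → C applies, adding C; AC → B applies, adding B. So (AD)⁺ = {ABCD}.
This closure contains every attribute of Rel1, so Rel1 ∩ Rel2 → Rel1. The join is lossless.

Yes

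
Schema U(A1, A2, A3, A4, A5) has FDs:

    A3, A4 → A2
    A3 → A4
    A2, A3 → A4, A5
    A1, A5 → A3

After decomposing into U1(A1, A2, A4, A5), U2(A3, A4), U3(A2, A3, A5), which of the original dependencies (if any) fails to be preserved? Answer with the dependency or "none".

Check A1, A5 → A3: no single fragment contains all of {A1, A3, A5}, and the restricted closure of {A1, A5} across the fragments never reaches {A3}.
A3, A4 → A2 is preserved.
A3 → A4 is preserved.
A2, A3 → A4, A5 is preserved.

A1, A5 → A3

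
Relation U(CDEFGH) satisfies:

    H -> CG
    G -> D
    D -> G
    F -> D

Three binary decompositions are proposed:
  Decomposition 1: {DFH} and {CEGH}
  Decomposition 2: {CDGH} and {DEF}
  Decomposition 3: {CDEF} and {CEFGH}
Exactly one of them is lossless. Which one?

Decomposition 1: common = {H}, closure = {CDGH} → lossy.
Decomposition 2: common = {D}, closure = {DG} → lossy.
Decomposition 3: common = {CEF}, closure = {CDEFG} → lossless.

Decomposition 3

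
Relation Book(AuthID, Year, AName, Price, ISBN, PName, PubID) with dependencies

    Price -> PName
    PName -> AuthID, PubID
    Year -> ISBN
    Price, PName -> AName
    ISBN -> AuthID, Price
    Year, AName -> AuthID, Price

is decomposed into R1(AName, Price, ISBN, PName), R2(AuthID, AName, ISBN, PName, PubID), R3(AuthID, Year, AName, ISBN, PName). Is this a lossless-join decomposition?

Chase test. Columns are AuthID, Year, AName, Price, ISBN, PName, PubID; row i has aⱼ where attribute j ∈ Ri, else bᵢⱼ.
Initial tableau (one row per fragment):
  row 1: b11 b12 a3 a4 a5 a6 b17
  row 2: a1 b22 a3 b24 a5 a6 a7
  row 3: a1 a2 a3 b34 a5 a6 b37
Rows 1 and 2 agree on PName; apply PName→AuthID, PubID and equate their AuthID, PubID entries.
Rows 1 and 3 agree on PName; apply PName→AuthID, PubID and equate their AuthID, PubID entries.
Rows 1 and 2 agree on ISBN; apply ISBN→AuthID, Price and equate their AuthID, Price entries.
Rows 1 and 3 agree on ISBN; apply ISBN→AuthID, Price and equate their AuthID, Price entries.
Row 3 is now all distinguished symbols — the join is lossless.

Yes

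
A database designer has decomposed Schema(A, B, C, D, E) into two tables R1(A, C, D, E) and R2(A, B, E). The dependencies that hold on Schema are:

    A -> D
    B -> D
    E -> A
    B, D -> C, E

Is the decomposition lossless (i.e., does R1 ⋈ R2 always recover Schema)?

Common attributes: R1 ∩ R2 = {A, E}.
Closure of {A, E}: A → D applies, adding D. So (A, E)⁺ = {A, D, E}.
The closure contains neither all of R1 = {A, C, D, E} nor all of R2 = {A, B, E}, so the common attributes are not a superkey of either fragment. The join is lossy.

No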